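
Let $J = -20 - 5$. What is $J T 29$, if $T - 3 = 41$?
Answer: $-31900$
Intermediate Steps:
$T = 44$ ($T = 3 + 41 = 44$)
$J = -25$ ($J = -20 - 5 = -25$)
$J T 29 = \left(-25\right) 44 \cdot 29 = \left(-1100\right) 29 = -31900$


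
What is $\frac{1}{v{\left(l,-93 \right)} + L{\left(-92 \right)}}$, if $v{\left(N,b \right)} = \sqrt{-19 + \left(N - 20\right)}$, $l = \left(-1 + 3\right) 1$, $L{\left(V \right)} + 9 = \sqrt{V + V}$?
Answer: $\frac{1}{-9 + i \sqrt{37} + 2 i \sqrt{46}} \approx -0.019271 - 0.04207 i$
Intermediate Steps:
$L{\left(V \right)} = -9 + \sqrt{2} \sqrt{V}$ ($L{\left(V \right)} = -9 + \sqrt{V + V} = -9 + \sqrt{2 V} = -9 + \sqrt{2} \sqrt{V}$)
$l = 2$ ($l = 2 \cdot 1 = 2$)
$v{\left(N,b \right)} = \sqrt{-39 + N}$ ($v{\left(N,b \right)} = \sqrt{-19 + \left(-20 + N\right)} = \sqrt{-39 + N}$)
$\frac{1}{v{\left(l,-93 \right)} + L{\left(-92 \right)}} = \frac{1}{\sqrt{-39 + 2} - \left(9 - \sqrt{2} \sqrt{-92}\right)} = \frac{1}{\sqrt{-37} - \left(9 - \sqrt{2} \cdot 2 i \sqrt{23}\right)} = \frac{1}{i \sqrt{37} - \left(9 - 2 i \sqrt{46}\right)} = \frac{1}{-9 + i \sqrt{37} + 2 i \sqrt{46}}$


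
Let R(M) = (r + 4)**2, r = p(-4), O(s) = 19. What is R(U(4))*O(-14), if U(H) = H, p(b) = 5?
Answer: 1539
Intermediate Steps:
r = 5
R(M) = 81 (R(M) = (5 + 4)**2 = 9**2 = 81)
R(U(4))*O(-14) = 81*19 = 1539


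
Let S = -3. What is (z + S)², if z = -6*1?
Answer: 81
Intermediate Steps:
z = -6
(z + S)² = (-6 - 3)² = (-9)² = 81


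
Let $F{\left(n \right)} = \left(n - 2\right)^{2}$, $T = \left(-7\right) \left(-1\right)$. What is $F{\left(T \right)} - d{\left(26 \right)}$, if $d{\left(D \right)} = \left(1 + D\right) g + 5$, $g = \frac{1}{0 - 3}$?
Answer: $29$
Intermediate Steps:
$g = - \frac{1}{3}$ ($g = \frac{1}{-3} = - \frac{1}{3} \approx -0.33333$)
$T = 7$
$F{\left(n \right)} = \left(-2 + n\right)^{2}$
$d{\left(D \right)} = \frac{14}{3} - \frac{D}{3}$ ($d{\left(D \right)} = \left(1 + D\right) \left(- \frac{1}{3}\right) + 5 = \left(- \frac{1}{3} - \frac{D}{3}\right) + 5 = \frac{14}{3} - \frac{D}{3}$)
$F{\left(T \right)} - d{\left(26 \right)} = \left(-2 + 7\right)^{2} - \left(\frac{14}{3} - \frac{26}{3}\right) = 5^{2} - \left(\frac{14}{3} - \frac{26}{3}\right) = 25 - -4 = 25 + 4 = 29$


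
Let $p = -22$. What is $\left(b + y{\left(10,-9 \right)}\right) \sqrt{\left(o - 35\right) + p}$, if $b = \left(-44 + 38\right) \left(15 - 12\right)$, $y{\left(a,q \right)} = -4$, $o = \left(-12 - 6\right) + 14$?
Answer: $- 22 i \sqrt{61} \approx - 171.83 i$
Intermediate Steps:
$o = -4$ ($o = -18 + 14 = -4$)
$b = -18$ ($b = \left(-6\right) 3 = -18$)
$\left(b + y{\left(10,-9 \right)}\right) \sqrt{\left(o - 35\right) + p} = \left(-18 - 4\right) \sqrt{\left(-4 - 35\right) - 22} = - 22 \sqrt{\left(-4 - 35\right) - 22} = - 22 \sqrt{-39 - 22} = - 22 \sqrt{-61} = - 22 i \sqrt{61}$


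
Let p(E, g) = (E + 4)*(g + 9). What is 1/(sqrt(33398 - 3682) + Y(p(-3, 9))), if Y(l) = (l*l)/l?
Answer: -9/14696 + sqrt(7429)/14696 ≈ 0.0052526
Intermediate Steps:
p(E, g) = (4 + E)*(9 + g)
Y(l) = l (Y(l) = l**2/l = l)
1/(sqrt(33398 - 3682) + Y(p(-3, 9))) = 1/(sqrt(33398 - 3682) + (36 + 4*9 + 9*(-3) - 3*9)) = 1/(sqrt(29716) + (36 + 36 - 27 - 27)) = 1/(2*sqrt(7429) + 18) = 1/(18 + 2*sqrt(7429))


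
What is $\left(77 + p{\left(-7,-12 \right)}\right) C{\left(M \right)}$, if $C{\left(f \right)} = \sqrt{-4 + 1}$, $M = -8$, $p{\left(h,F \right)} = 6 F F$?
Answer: $941 i \sqrt{3} \approx 1629.9 i$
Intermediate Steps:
$p{\left(h,F \right)} = 6 F^{2}$
$C{\left(f \right)} = i \sqrt{3}$ ($C{\left(f \right)} = \sqrt{-3} = i \sqrt{3}$)
$\left(77 + p{\left(-7,-12 \right)}\right) C{\left(M \right)} = \left(77 + 6 \left(-12\right)^{2}\right) i \sqrt{3} = \left(77 + 6 \cdot 144\right) i \sqrt{3} = \left(77 + 864\right) i \sqrt{3} = 941 i \sqrt{3}$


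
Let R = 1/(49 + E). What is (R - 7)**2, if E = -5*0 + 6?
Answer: 147456/3025 ≈ 48.746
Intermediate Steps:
E = 6 (E = 0 + 6 = 6)
R = 1/55 (R = 1/(49 + 6) = 1/55 ≈ 0.018182)
(R - 7)**2 = (1/55 - 7)**2 = (-384/55)**2 = 147456/3025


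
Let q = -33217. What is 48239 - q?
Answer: 81456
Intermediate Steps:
48239 - q = 48239 - 1*(-33217) = 48239 + 33217 = 81456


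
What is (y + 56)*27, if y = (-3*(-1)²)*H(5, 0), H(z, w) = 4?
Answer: 1188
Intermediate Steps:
y = -12 (y = -3*(-1)²*4 = -3*1*4 = -3*4 = -12)
(y + 56)*27 = (-12 + 56)*27 = 44*27 = 1188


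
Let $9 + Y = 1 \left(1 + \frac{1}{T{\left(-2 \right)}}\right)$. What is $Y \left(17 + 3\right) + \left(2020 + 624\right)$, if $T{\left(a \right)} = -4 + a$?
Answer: $\frac{7442}{3} \approx 2480.7$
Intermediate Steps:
$Y = - \frac{49}{6}$ ($Y = -9 + 1 \left(1 + \frac{1}{-4 - 2}\right) = -9 + 1 \left(1 + \frac{1}{-6}\right) = -9 + 1 \left(1 - \frac{1}{6}\right) = -9 + 1 \cdot \frac{5}{6} = -9 + \frac{5}{6} = - \frac{49}{6} \approx -8.1667$)
$Y \left(17 + 3\right) + \left(2020 + 624\right) = - \frac{49 \left(17 + 3\right)}{6} + \left(2020 + 624\right) = \left(- \frac{49}{6}\right) 20 + 2644 = - \frac{490}{3} + 2644 = \frac{7442}{3}$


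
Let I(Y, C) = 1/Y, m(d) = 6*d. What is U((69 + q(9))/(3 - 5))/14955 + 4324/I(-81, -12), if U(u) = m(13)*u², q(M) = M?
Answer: -1745926794/4985 ≈ -3.5024e+5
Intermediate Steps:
U(u) = 78*u² (U(u) = (6*13)*u² = 78*u²)
U((69 + q(9))/(3 - 5))/14955 + 4324/I(-81, -12) = (78*((69 + 9)/(3 - 5))²)/14955 + 4324/(1/(-81)) = (78*(78/(-2))²)*(1/14955) + 4324/(-1/81) = (78*(78*(-½))²)*(1/14955) + 4324*(-81) = (78*(-39)²)*(1/14955) - 350244 = (78*1521)*(1/14955) - 350244 = 118638*(1/14955) - 350244 = 39546/4985 - 350244 = -1745926794/4985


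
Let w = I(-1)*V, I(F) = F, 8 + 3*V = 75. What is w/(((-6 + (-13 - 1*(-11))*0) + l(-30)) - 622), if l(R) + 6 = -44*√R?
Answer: 21239/690054 - 737*I*√30/345027 ≈ 0.030779 - 0.0117*I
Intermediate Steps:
V = 67/3 (V = -8/3 + (⅓)*75 = -8/3 + 25 = 67/3 ≈ 22.333)
l(R) = -6 - 44*√R
w = -67/3 (w = -1*67/3 = -67/3 ≈ -22.333)
w/(((-6 + (-13 - 1*(-11))*0) + l(-30)) - 622) = -67/(3*(((-6 + (-13 - 1*(-11))*0) + (-6 - 44*I*√30)) - 622)) = -67/(3*(((-6 + (-13 + 11)*0) + (-6 - 44*I*√30)) - 622)) = -67/(3*(((-6 - 2*0) + (-6 - 44*I*√30)) - 622)) = -67/(3*(((-6 + 0) + (-6 - 44*I*√30)) - 622)) = -67/(3*((-6 + (-6 - 44*I*√30)) - 622)) = -67/(3*((-12 - 44*I*√30) - 622)) = -67/(3*(-634 - 44*I*√30))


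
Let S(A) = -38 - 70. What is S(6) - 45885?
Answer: -45993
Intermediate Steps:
S(A) = -108
S(6) - 45885 = -108 - 45885 = -45993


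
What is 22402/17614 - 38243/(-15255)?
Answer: 507677356/134350785 ≈ 3.7787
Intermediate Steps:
22402/17614 - 38243/(-15255) = 22402*(1/17614) - 38243*(-1/15255) = 11201/8807 + 38243/15255 = 507677356/134350785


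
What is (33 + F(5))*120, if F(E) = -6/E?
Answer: 3816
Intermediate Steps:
(33 + F(5))*120 = (33 - 6/5)*120 = (159/5)*120 = 3816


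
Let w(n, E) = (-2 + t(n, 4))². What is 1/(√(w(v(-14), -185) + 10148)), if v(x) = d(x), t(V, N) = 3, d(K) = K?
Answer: √10149/10149 ≈ 0.0099263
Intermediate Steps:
v(x) = x
w(n, E) = 1 (w(n, E) = (-2 + 3)² = 1² = 1)
1/(√(w(v(-14), -185) + 10148)) = 1/(√(1 + 10148)) = 1/(√10149) = √10149/10149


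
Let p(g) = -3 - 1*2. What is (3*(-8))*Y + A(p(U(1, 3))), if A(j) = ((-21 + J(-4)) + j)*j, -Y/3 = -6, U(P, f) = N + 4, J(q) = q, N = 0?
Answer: -282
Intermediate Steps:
U(P, f) = 4 (U(P, f) = 0 + 4 = 4)
Y = 18 (Y = -3*(-6) = 18)
p(g) = -5 (p(g) = -3 - 2 = -5)
A(j) = j*(-25 + j) (A(j) = ((-21 - 4) + j)*j = (-25 + j)*j = j*(-25 + j))
(3*(-8))*Y + A(p(U(1, 3))) = (3*(-8))*18 - 5*(-25 - 5) = -24*18 - 5*(-30) = -432 + 150 = -282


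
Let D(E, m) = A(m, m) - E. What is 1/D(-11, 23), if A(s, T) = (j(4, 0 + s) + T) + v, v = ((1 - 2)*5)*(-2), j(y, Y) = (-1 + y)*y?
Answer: 1/56 ≈ 0.017857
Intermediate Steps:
j(y, Y) = y*(-1 + y)
v = 10 (v = -1*5*(-2) = -5*(-2) = 10)
A(s, T) = 22 + T (A(s, T) = (4*(-1 + 4) + T) + 10 = (4*3 + T) + 10 = (12 + T) + 10 = 22 + T)
D(E, m) = 22 + m - E (D(E, m) = (22 + m) - E = 22 + m - E)
1/D(-11, 23) = 1/(22 + 23 - 1*(-11)) = 1/(22 + 23 + 11) = 1/56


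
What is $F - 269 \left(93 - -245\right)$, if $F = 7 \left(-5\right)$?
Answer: $-90957$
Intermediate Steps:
$F = -35$
$F - 269 \left(93 - -245\right) = -35 - 269 \left(93 - -245\right) = -35 - 269 \left(93 + 245\right) = -35 - 90922 = -90957$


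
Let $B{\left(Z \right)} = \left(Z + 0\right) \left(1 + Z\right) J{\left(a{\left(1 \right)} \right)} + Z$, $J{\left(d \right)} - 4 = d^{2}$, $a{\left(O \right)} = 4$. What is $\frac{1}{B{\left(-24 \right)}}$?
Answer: $\frac{1}{11016} \approx 9.0777 \cdot 10^{-5}$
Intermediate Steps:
$J{\left(d \right)} = 4 + d^{2}$
$B{\left(Z \right)} = Z + 20 Z \left(1 + Z\right)$ ($B{\left(Z \right)} = \left(Z + 0\right) \left(1 + Z\right) \left(4 + 4^{2}\right) + Z = Z \left(1 + Z\right) \left(4 + 16\right) + Z = Z \left(1 + Z\right) 20 + Z = 20 Z \left(1 + Z\right) + Z = Z + 20 Z \left(1 + Z\right)$)
$\frac{1}{B{\left(-24 \right)}} = \frac{1}{\left(-24\right) \left(21 + 20 \left(-24\right)\right)} = \frac{1}{\left(-24\right) \left(21 - 480\right)} = \frac{1}{\left(-24\right) \left(-459\right)} = \frac{1}{11016}$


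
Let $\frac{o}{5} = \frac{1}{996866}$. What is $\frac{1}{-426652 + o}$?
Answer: $- \frac{996866}{425314872627} \approx -2.3438 \cdot 10^{-6}$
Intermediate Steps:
$o = \frac{5}{996866} \approx 5.0157 \cdot 10^{-6}$
$\frac{1}{-426652 + o} = \frac{1}{-426652 + \frac{5}{996866}} = \frac{1}{- \frac{425314872627}{996866}} = - \frac{996866}{425314872627}$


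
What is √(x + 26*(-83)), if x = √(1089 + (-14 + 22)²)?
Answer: √(-2158 + √1153) ≈ 46.087*I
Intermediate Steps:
x = √1153 (x = √(1089 + 8²) = √(1089 + 64) = √1153 ≈ 33.956)
√(x + 26*(-83)) = √(√1153 + 26*(-83)) = √(√1153 - 2158) = √(-2158 + √1153)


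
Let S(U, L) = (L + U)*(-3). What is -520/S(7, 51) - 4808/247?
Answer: -354076/21489 ≈ -16.477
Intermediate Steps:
S(U, L) = -3*L - 3*U
-520/S(7, 51) - 4808/247 = -520/(-3*51 - 3*7) - 4808/247 = -520/(-153 - 21) - 4808*1/247 = -520/(-174) - 4808/247 = -520*(-1/174) - 4808/247 = 260/87 - 4808/247 = -354076/21489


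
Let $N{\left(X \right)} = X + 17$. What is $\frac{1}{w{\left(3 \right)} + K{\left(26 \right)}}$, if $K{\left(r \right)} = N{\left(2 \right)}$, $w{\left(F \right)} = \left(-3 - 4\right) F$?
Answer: $- \frac{1}{2} \approx -0.5$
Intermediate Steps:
$w{\left(F \right)} = - 7 F$
$N{\left(X \right)} = 17 + X$
$K{\left(r \right)} = 19$ ($K{\left(r \right)} = 17 + 2 = 19$)
$\frac{1}{w{\left(3 \right)} + K{\left(26 \right)}} = \frac{1}{\left(-7\right) 3 + 19} = \frac{1}{-21 + 19} = \frac{1}{-2} = - \frac{1}{2}$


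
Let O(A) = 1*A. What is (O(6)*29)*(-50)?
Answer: -8700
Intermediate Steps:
O(A) = A
(O(6)*29)*(-50) = (6*29)*(-50) = 174*(-50) = -8700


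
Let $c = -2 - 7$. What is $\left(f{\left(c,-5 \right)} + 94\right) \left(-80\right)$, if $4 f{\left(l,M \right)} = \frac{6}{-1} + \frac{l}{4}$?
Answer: $-7355$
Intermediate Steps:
$c = -9$ ($c = -2 - 7 = -9$)
$f{\left(l,M \right)} = - \frac{3}{2} + \frac{l}{16}$ ($f{\left(l,M \right)} = \frac{\frac{6}{-1} + \frac{l}{4}}{4} = \frac{6 \left(-1\right) + l \frac{1}{4}}{4} = \frac{-6 + \frac{l}{4}}{4} = - \frac{3}{2} + \frac{l}{16}$)
$\left(f{\left(c,-5 \right)} + 94\right) \left(-80\right) = \left(\left(- \frac{3}{2} + \frac{1}{16} \left(-9\right)\right) + 94\right) \left(-80\right) = \left(\left(- \frac{3}{2} - \frac{9}{16}\right) + 94\right) \left(-80\right) = \left(- \frac{33}{16} + 94\right) \left(-80\right) = \frac{1471}{16} \left(-80\right) = -7355$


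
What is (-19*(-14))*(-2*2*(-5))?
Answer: 5320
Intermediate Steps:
(-19*(-14))*(-2*2*(-5)) = 266*(-4*(-5)) = 266*20 = 5320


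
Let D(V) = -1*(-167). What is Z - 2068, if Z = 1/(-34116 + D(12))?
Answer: -70206533/33949 ≈ -2068.0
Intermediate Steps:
D(V) = 167
Z = -1/33949 (Z = 1/(-34116 + 167) = 1/(-33949) = -1/33949 ≈ -2.9456e-5)
Z - 2068 = -1/33949 - 2068 = -70206533/33949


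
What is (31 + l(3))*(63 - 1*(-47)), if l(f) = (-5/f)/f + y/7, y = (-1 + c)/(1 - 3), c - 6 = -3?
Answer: 209990/63 ≈ 3333.2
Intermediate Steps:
c = 3 (c = 6 - 3 = 3)
y = -1 (y = (-1 + 3)/(1 - 3) = 2/(-2) = 2*(-½) = -1)
l(f) = -⅐ - 5/f² (l(f) = (-5/f)/f - 1/7 = -5/f² - 1*⅐ = -5/f² - ⅐ = -⅐ - 5/f²)
(31 + l(3))*(63 - 1*(-47)) = (31 + (-⅐ - 5/3²))*(63 - 1*(-47)) = (31 + (-⅐ - 5*⅑))*(63 + 47) = (31 + (-⅐ - 5/9))*110 = (31 - 44/63)*110 = (1909/63)*110 = 209990/63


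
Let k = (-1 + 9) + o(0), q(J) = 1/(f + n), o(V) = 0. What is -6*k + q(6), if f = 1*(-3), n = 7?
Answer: -191/4 ≈ -47.750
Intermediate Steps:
f = -3
q(J) = 1/4 (q(J) = 1/(-3 + 7) = 1/4)
k = 8 (k = (-1 + 9) + 0 = 8 + 0 = 8)
-6*k + q(6) = -6*8 + 1/4 = -48 + 1/4 = -191/4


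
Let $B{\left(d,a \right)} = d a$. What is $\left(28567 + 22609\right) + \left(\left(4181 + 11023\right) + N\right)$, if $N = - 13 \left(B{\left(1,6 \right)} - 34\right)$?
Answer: $66744$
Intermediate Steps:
$B{\left(d,a \right)} = a d$
$N = 364$ ($N = - 13 \left(6 \cdot 1 - 34\right) = - 13 \left(6 - 34\right) = \left(-13\right) \left(-28\right) = 364$)
$\left(28567 + 22609\right) + \left(\left(4181 + 11023\right) + N\right) = \left(28567 + 22609\right) + \left(\left(4181 + 11023\right) + 364\right) = 51176 + \left(15204 + 364\right) = 51176 + 15568 = 66744$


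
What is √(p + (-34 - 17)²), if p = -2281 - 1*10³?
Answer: 2*I*√170 ≈ 26.077*I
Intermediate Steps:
p = -3281 (p = -2281 - 1*1000 = -2281 - 1000 = -3281)
√(p + (-34 - 17)²) = √(-3281 + (-34 - 17)²) = √(-3281 + (-51)²) = √(-3281 + 2601) = √(-680) = 2*I*√170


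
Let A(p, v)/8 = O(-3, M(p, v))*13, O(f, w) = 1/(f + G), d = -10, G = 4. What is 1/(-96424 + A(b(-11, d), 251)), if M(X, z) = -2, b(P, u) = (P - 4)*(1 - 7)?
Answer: -1/96320 ≈ -1.0382e-5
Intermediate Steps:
b(P, u) = 24 - 6*P (b(P, u) = (-4 + P)*(-6) = 24 - 6*P)
O(f, w) = 1/(4 + f) (O(f, w) = 1/(f + 4) = 1/(4 + f))
A(p, v) = 104 (A(p, v) = 8*(13/(4 - 3)) = 8*(13/1) = 8*(1*13) = 8*13 = 104)
1/(-96424 + A(b(-11, d), 251)) = 1/(-96424 + 104) = 1/(-96320) = -1/96320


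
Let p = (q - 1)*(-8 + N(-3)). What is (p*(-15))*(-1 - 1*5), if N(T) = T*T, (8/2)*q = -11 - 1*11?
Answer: -585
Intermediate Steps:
q = -11/2 (q = (-11 - 1*11)/4 = (-11 - 11)/4 = (¼)*(-22) = -11/2 ≈ -5.5000)
N(T) = T²
p = -13/2 (p = (-11/2 - 1)*(-8 + (-3)²) = -13*(-8 + 9)/2 = -13/2*1 = -13/2 ≈ -6.5000)
(p*(-15))*(-1 - 1*5) = (-13/2*(-15))*(-1 - 1*5) = 195*(-1 - 5)/2 = (195/2)*(-6) = -585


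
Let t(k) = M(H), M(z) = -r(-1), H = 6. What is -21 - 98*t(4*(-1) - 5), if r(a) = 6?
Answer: 567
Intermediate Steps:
M(z) = -6 (M(z) = -1*6 = -6)
t(k) = -6
-21 - 98*t(4*(-1) - 5) = -21 - 98*(-6) = -21 + 588 = 567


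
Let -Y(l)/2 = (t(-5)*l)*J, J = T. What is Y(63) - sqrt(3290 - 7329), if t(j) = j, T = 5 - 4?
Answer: 630 - I*sqrt(4039) ≈ 630.0 - 63.553*I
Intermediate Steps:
T = 1
J = 1
Y(l) = 10*l (Y(l) = -2*(-5*l) = -(-10)*l = 10*l)
Y(63) - sqrt(3290 - 7329) = 10*63 - sqrt(3290 - 7329) = 630 - sqrt(-4039) = 630 - I*sqrt(4039)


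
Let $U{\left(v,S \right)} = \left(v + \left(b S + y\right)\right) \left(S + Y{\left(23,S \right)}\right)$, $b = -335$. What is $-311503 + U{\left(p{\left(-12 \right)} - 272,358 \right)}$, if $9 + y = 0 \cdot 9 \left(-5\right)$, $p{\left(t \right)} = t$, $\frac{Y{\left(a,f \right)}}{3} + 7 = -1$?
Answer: $-40465985$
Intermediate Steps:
$Y{\left(a,f \right)} = -24$ ($Y{\left(a,f \right)} = -21 + 3 \left(-1\right) = -21 - 3 = -24$)
$y = -9$ ($y = -9 + 0 \cdot 9 \left(-5\right) = -9 + 0 \left(-5\right) = -9 + 0 = -9$)
$U{\left(v,S \right)} = \left(-24 + S\right) \left(-9 + v - 335 S\right)$ ($U{\left(v,S \right)} = \left(v - \left(9 + 335 S\right)\right) \left(S - 24\right) = \left(v - \left(9 + 335 S\right)\right) \left(-24 + S\right) = \left(-9 + v - 335 S\right) \left(-24 + S\right) = \left(-24 + S\right) \left(-9 + v - 335 S\right)$)
$-311503 + U{\left(p{\left(-12 \right)} - 272,358 \right)} = -311503 + \left(216 - 335 \cdot 358^{2} - 24 \left(-12 - 272\right) + 8031 \cdot 358 + 358 \left(-12 - 272\right)\right) = -311503 + \left(216 - 42934940 - -6816 + 2875098 + 358 \left(-284\right)\right) = -311503 + \left(216 - 42934940 + 6816 + 2875098 - 101672\right) = -311503 - 40154482 = -40465985$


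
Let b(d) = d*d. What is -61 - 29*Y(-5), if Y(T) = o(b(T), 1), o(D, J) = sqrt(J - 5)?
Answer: -61 - 58*I ≈ -61.0 - 58.0*I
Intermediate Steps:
b(d) = d**2
o(D, J) = sqrt(-5 + J)
Y(T) = 2*I (Y(T) = sqrt(-5 + 1) = sqrt(-4) = 2*I)
-61 - 29*Y(-5) = -61 - 58*I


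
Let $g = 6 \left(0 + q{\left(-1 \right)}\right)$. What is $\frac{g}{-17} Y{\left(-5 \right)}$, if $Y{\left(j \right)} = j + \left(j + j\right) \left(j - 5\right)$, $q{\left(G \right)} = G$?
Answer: $\frac{570}{17} \approx 33.529$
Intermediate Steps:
$Y{\left(j \right)} = j + 2 j \left(-5 + j\right)$
$g = -6$ ($g = 6 \left(0 - 1\right) = 6 \left(-1\right) = -6$)
$\frac{g}{-17} Y{\left(-5 \right)} = - \frac{6}{-17} \left(- 5 \left(-9 + 2 \left(-5\right)\right)\right) = \left(-6\right) \left(- \frac{1}{17}\right) \left(- 5 \left(-9 - 10\right)\right) = \frac{6 \left(\left(-5\right) \left(-19\right)\right)}{17} = \frac{6}{17} \cdot 95 = \frac{570}{17}$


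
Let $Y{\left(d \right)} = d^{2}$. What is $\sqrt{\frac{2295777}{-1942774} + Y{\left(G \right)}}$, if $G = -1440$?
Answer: $\frac{\sqrt{7826530861965728202}}{1942774} \approx 1440.0$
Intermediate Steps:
$\sqrt{\frac{2295777}{-1942774} + Y{\left(G \right)}} = \sqrt{\frac{2295777}{-1942774} + \left(-1440\right)^{2}} = \sqrt{2295777 \left(- \frac{1}{1942774}\right) + 2073600} = \sqrt{- \frac{2295777}{1942774} + 2073600} = \sqrt{\frac{4028533870623}{1942774}} = \frac{\sqrt{7826530861965728202}}{1942774}$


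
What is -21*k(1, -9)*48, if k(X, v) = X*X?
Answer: -1008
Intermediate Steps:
k(X, v) = X²
-21*k(1, -9)*48 = -21*1²*48 = -21*1*48 = -21*48 = -1008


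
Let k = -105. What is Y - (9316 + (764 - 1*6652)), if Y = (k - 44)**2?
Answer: 18773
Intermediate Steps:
Y = 22201 (Y = (-105 - 44)**2 = (-149)**2 = 22201)
Y - (9316 + (764 - 1*6652)) = 22201 - (9316 + (764 - 1*6652)) = 22201 - (9316 + (764 - 6652)) = 22201 - (9316 - 5888) = 22201 - 1*3428 = 22201 - 3428 = 18773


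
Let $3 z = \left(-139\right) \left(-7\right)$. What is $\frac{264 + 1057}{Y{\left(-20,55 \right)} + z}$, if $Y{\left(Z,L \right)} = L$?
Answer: $\frac{3963}{1138} \approx 3.4824$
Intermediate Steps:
$z = \frac{973}{3}$ ($z = \frac{\left(-139\right) \left(-7\right)}{3} = \frac{1}{3} \cdot 973 = \frac{973}{3} \approx 324.33$)
$\frac{264 + 1057}{Y{\left(-20,55 \right)} + z} = \frac{264 + 1057}{55 + \frac{973}{3}} = \frac{1321}{\frac{1138}{3}} = 1321 \cdot \frac{3}{1138} = \frac{3963}{1138}$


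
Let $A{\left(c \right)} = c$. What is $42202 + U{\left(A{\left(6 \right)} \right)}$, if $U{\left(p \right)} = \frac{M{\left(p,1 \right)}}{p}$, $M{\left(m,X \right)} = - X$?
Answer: $\frac{253211}{6} \approx 42202.0$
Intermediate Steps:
$U{\left(p \right)} = - \frac{1}{p}$ ($U{\left(p \right)} = \frac{\left(-1\right) 1}{p} = - \frac{1}{p}$)
$42202 + U{\left(A{\left(6 \right)} \right)} = 42202 - \frac{1}{6} = \frac{253211}{6}$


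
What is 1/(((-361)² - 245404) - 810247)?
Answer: -1/925330 ≈ -1.0807e-6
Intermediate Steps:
1/(((-361)² - 245404) - 810247) = 1/((130321 - 245404) - 810247) = 1/(-115083 - 810247) = 1/(-925330) = -1/925330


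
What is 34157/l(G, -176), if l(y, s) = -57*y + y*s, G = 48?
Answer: -34157/11184 ≈ -3.0541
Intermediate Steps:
l(y, s) = -57*y + s*y
34157/l(G, -176) = 34157/((48*(-57 - 176))) = 34157/((48*(-233))) = 34157/(-11184) = 34157*(-1/11184) = -34157/11184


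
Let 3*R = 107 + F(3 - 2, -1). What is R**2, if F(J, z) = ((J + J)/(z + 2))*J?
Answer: 11881/9 ≈ 1320.1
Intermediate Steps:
F(J, z) = 2*J**2/(2 + z) (F(J, z) = ((2*J)/(2 + z))*J = (2*J/(2 + z))*J = 2*J**2/(2 + z))
R = 109/3 (R = (107 + 2*(3 - 2)**2/(2 - 1))/3 = (107 + 2*1**2/1)/3 = (107 + 2*1*1)/3 = (107 + 2)/3 = (1/3)*109 = 109/3 ≈ 36.333)
R**2 = (109/3)**2 = 11881/9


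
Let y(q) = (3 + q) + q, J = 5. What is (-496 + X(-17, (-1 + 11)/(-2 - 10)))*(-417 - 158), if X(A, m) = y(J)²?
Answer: 188025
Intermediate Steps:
y(q) = 3 + 2*q
X(A, m) = 169 (X(A, m) = (3 + 2*5)² = (3 + 10)² = 13² = 169)
(-496 + X(-17, (-1 + 11)/(-2 - 10)))*(-417 - 158) = (-496 + 169)*(-417 - 158) = -327*(-575) = 188025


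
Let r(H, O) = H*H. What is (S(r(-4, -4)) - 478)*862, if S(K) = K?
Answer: -398244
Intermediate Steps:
r(H, O) = H**2
(S(r(-4, -4)) - 478)*862 = ((-4)**2 - 478)*862 = (16 - 478)*862 = -462*862 = -398244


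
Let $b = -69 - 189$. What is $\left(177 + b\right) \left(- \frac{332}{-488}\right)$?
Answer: $- \frac{6723}{122} \approx -55.107$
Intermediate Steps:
$b = -258$
$\left(177 + b\right) \left(- \frac{332}{-488}\right) = \left(177 - 258\right) \left(- \frac{332}{-488}\right) = - 81 \left(\left(-332\right) \left(- \frac{1}{488}\right)\right) = \left(-81\right) \frac{83}{122} = - \frac{6723}{122}$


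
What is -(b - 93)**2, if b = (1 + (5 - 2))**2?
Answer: -5929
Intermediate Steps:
b = 16 (b = (1 + 3)**2 = 4**2 = 16)
-(b - 93)**2 = -(16 - 93)**2 = -1*(-77)**2 = -1*5929 = -5929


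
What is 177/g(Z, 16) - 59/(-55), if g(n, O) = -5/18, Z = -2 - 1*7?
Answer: -34987/55 ≈ -636.13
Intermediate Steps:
Z = -9 (Z = -2 - 7 = -9)
g(n, O) = -5/18 (g(n, O) = -5*1/18 = -5/18)
177/g(Z, 16) - 59/(-55) = 177/(-5/18) - 59/(-55) = 177*(-18/5) - 59*(-1/55) = -3186/5 + 59/55 = -34987/55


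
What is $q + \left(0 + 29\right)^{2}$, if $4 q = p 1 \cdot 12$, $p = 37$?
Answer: $952$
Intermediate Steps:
$q = 111$ ($q = \frac{37 \cdot 1 \cdot 12}{4} = \frac{37 \cdot 12}{4} = \frac{1}{4} \cdot 444 = 111$)
$q + \left(0 + 29\right)^{2} = 111 + \left(0 + 29\right)^{2} = 111 + 29^{2} = 111 + 841 = 952$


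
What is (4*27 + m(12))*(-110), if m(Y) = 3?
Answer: -12210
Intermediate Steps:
(4*27 + m(12))*(-110) = (4*27 + 3)*(-110) = (108 + 3)*(-110) = 111*(-110) = -12210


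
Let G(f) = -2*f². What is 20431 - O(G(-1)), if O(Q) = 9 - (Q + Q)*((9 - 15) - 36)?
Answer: 20590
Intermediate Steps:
O(Q) = 9 + 84*Q (O(Q) = 9 - 2*Q*(-6 - 36) = 9 - 2*Q*(-42) = 9 - (-84)*Q = 9 + 84*Q)
20431 - O(G(-1)) = 20431 - (9 + 84*(-2*(-1)²)) = 20431 - (9 + 84*(-2*1)) = 20431 - (9 + 84*(-2)) = 20431 - (9 - 168) = 20431 - 1*(-159) = 20431 + 159 = 20590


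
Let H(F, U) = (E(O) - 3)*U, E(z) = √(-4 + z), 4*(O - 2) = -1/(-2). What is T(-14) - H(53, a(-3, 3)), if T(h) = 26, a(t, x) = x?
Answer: 35 - 3*I*√30/4 ≈ 35.0 - 4.1079*I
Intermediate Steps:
O = 17/8 (O = 2 + (-1/(-2))/4 = 2 + (-1*(-½))/4 = 2 + (¼)*(½) = 2 + ⅛ = 17/8 ≈ 2.1250)
H(F, U) = U*(-3 + I*√30/4) (H(F, U) = (√(-4 + 17/8) - 3)*U = (√(-15/8) - 3)*U = (I*√30/4 - 3)*U = (-3 + I*√30/4)*U = U*(-3 + I*√30/4))
T(-14) - H(53, a(-3, 3)) = 26 - 3*(-12 + I*√30)/4 = 26 - (-9 + 3*I*√30/4) = 26 + (9 - 3*I*√30/4) = 35 - 3*I*√30/4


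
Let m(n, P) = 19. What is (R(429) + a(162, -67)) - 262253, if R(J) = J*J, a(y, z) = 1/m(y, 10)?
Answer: -1486027/19 ≈ -78212.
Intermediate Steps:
a(y, z) = 1/19
R(J) = J**2
(R(429) + a(162, -67)) - 262253 = (429**2 + 1/19) - 262253 = (184041 + 1/19) - 262253 = 3496780/19 - 262253 = -1486027/19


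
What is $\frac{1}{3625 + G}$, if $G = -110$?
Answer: $\frac{1}{3515} \approx 0.00028449$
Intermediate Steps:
$\frac{1}{3625 + G} = \frac{1}{3625 - 110} = \frac{1}{3515}$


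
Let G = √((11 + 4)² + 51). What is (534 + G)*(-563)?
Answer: -300642 - 1126*√69 ≈ -3.1000e+5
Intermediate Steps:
G = 2*√69 (G = √(15² + 51) = √(225 + 51) = √276 = 2*√69 ≈ 16.613)
(534 + G)*(-563) = (534 + 2*√69)*(-563) = -300642 - 1126*√69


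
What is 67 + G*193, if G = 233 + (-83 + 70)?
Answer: 42527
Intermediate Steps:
G = 220 (G = 233 - 13 = 220)
67 + G*193 = 67 + 220*193 = 67 + 42460 = 42527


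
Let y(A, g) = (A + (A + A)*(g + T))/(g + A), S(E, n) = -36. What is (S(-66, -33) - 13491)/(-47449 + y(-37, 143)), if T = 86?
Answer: 1433862/5046577 ≈ 0.28413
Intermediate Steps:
y(A, g) = (A + 2*A*(86 + g))/(A + g) (y(A, g) = (A + (A + A)*(g + 86))/(g + A) = (A + (2*A)*(86 + g))/(A + g) = (A + 2*A*(86 + g))/(A + g))
(S(-66, -33) - 13491)/(-47449 + y(-37, 143)) = (-36 - 13491)/(-47449 - 37*(173 + 2*143)/(-37 + 143)) = -13527/(-47449 - 37*(173 + 286)/106) = -13527/(-47449 - 37*1/106*459) = -13527/(-47449 - 16983/106) = -13527/(-5046577/106) = -13527*(-106/5046577) = 1433862/5046577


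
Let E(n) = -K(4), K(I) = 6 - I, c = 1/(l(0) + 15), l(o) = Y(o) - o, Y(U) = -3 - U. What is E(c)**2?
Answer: 4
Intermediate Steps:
l(o) = -3 - 2*o (l(o) = (-3 - o) - o = -3 - 2*o)
c = 1/12 (c = 1/((-3 - 2*0) + 15) = 1/((-3 + 0) + 15) = 1/(-3 + 15) = 1/12 ≈ 0.083333)
E(n) = -2 (E(n) = -(6 - 1*4) = -(6 - 4) = -1*2 = -2)
E(c)**2 = (-2)**2 = 4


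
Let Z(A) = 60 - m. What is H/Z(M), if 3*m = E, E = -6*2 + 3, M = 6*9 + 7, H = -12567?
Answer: -4189/21 ≈ -199.48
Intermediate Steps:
M = 61 (M = 54 + 7 = 61)
E = -9 (E = -12 + 3 = -9)
m = -3 (m = (⅓)*(-9) = -3)
Z(A) = 63 (Z(A) = 60 - 1*(-3) = 60 + 3 = 63)
H/Z(M) = -12567/63 = -12567*1/63 = -4189/21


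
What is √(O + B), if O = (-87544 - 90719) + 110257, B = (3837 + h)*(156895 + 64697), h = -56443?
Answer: I*√11657136758 ≈ 1.0797e+5*I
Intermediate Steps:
B = -11657068752 (B = (3837 - 56443)*(156895 + 64697) = -52606*221592 = -11657068752)
O = -68006 (O = -178263 + 110257 = -68006)
√(O + B) = √(-68006 - 11657068752) = √(-11657136758) = I*√11657136758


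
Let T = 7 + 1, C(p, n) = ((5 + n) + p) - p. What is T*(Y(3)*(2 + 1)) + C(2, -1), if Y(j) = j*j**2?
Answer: 652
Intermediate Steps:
Y(j) = j**3
C(p, n) = 5 + n (C(p, n) = (5 + n + p) - p = 5 + n)
T = 8
T*(Y(3)*(2 + 1)) + C(2, -1) = 8*(3**3*(2 + 1)) + (5 - 1) = 8*(27*3) + 4 = 8*81 + 4 = 648 + 4 = 652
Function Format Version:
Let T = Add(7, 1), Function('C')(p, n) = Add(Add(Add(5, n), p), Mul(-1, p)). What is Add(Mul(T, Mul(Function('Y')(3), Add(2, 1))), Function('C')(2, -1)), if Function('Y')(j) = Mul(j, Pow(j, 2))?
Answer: 652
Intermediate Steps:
Function('Y')(j) = Pow(j, 3)
Function('C')(p, n) = Add(5, n) (Function('C')(p, n) = Add(Add(5, n, p), Mul(-1, p)) = Add(5, n))
T = 8
Add(Mul(T, Mul(Function('Y')(3), Add(2, 1))), Function('C')(2, -1)) = Add(Mul(8, Mul(Pow(3, 3), Add(2, 1))), Add(5, -1)) = Add(Mul(8, Mul(27, 3)), 4) = Add(Mul(8, 81), 4) = Add(648, 4) = 652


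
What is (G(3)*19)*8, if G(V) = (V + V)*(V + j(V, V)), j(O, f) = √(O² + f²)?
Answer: 2736 + 2736*√2 ≈ 6605.3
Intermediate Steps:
G(V) = 2*V*(V + √2*√(V²)) (G(V) = (V + V)*(V + √(V² + V²)) = (2*V)*(V + √(2*V²)) = (2*V)*(V + √2*√(V²)) = 2*V*(V + √2*√(V²)))
(G(3)*19)*8 = ((2*3*(3 + √2*√(3²)))*19)*8 = ((2*3*(3 + √2*√9))*19)*8 = ((2*3*(3 + √2*3))*19)*8 = ((2*3*(3 + 3*√2))*19)*8 = ((18 + 18*√2)*19)*8 = (342 + 342*√2)*8 = 2736 + 2736*√2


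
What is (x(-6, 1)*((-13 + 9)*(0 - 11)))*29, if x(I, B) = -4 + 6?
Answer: 2552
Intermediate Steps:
x(I, B) = 2
(x(-6, 1)*((-13 + 9)*(0 - 11)))*29 = (2*((-13 + 9)*(0 - 11)))*29 = (2*(-4*(-11)))*29 = (2*44)*29 = 88*29 = 2552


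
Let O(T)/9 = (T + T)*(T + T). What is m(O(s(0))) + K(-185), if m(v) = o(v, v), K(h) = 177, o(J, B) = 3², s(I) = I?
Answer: 186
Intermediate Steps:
o(J, B) = 9
O(T) = 36*T² (O(T) = 9*((T + T)*(T + T)) = 9*((2*T)*(2*T)) = 9*(4*T²) = 36*T²)
m(v) = 9
m(O(s(0))) + K(-185) = 9 + 177 = 186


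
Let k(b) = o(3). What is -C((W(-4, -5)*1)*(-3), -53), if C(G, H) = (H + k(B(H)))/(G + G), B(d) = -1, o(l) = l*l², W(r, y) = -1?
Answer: 13/3 ≈ 4.3333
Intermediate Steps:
o(l) = l³
k(b) = 27 (k(b) = 3³ = 27)
C(G, H) = (27 + H)/(2*G) (C(G, H) = (H + 27)/(G + G) = (27 + H)/((2*G)) = (27 + H)*(1/(2*G)) = (27 + H)/(2*G))
-C((W(-4, -5)*1)*(-3), -53) = -(27 - 53)/(2*(-1*1*(-3))) = -(-26)/(2*((-1*(-3)))) = -(-26)/(2*3) = -1*(-13/3) = 13/3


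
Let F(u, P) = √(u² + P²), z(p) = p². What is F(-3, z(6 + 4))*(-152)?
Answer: -152*√10009 ≈ -15207.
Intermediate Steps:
F(u, P) = √(P² + u²)
F(-3, z(6 + 4))*(-152) = √(((6 + 4)²)² + (-3)²)*(-152) = √((10²)² + 9)*(-152) = √(100² + 9)*(-152) = √(10000 + 9)*(-152) = √10009*(-152) = -152*√10009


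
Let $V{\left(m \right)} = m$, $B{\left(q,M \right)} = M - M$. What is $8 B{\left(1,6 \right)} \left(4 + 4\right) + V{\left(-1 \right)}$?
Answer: $-1$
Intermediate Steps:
$B{\left(q,M \right)} = 0$
$8 B{\left(1,6 \right)} \left(4 + 4\right) + V{\left(-1 \right)} = 8 \cdot 0 \left(4 + 4\right) - 1 = 8 \cdot 0 \cdot 8 - 1 = 8 \cdot 0 - 1 = 0 - 1 = -1$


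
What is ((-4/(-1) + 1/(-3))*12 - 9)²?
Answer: 1225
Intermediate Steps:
((-4/(-1) + 1/(-3))*12 - 9)² = ((-4*(-1) + 1*(-⅓))*12 - 9)² = ((4 - ⅓)*12 - 9)² = ((11/3)*12 - 9)² = (44 - 9)² = 35² = 1225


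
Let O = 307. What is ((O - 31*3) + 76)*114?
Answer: 33060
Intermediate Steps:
((O - 31*3) + 76)*114 = ((307 - 31*3) + 76)*114 = ((307 - 93) + 76)*114 = (214 + 76)*114 = 290*114 = 33060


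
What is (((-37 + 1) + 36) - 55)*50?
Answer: -2750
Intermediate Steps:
(((-37 + 1) + 36) - 55)*50 = ((-36 + 36) - 55)*50 = (0 - 55)*50 = -55*50 = -2750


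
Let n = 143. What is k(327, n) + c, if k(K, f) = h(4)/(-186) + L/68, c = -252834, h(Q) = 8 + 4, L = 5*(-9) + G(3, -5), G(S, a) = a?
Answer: -266487879/1054 ≈ -2.5283e+5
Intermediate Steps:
L = -50 (L = 5*(-9) - 5 = -45 - 5 = -50)
h(Q) = 12
k(K, f) = -843/1054 (k(K, f) = 12/(-186) - 50/68 = 12*(-1/186) - 50*1/68 = -2/31 - 25/34 = -843/1054)
k(327, n) + c = -843/1054 - 252834 = -266487879/1054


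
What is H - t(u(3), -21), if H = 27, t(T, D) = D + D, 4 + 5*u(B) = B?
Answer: 69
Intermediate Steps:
u(B) = -⅘ + B/5
t(T, D) = 2*D
H - t(u(3), -21) = 27 - 2*(-21) = 27 - 1*(-42) = 27 + 42 = 69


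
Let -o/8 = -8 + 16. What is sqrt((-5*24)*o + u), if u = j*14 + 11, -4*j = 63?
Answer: sqrt(29882)/2 ≈ 86.432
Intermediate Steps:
j = -63/4 (j = -1/4*63 = -63/4 ≈ -15.750)
o = -64 (o = -8*(-8 + 16) = -8*8 = -64)
u = -419/2 (u = -63/4*14 + 11 = -441/2 + 11 = -419/2 ≈ -209.50)
sqrt((-5*24)*o + u) = sqrt(-5*24*(-64) - 419/2) = sqrt(-120*(-64) - 419/2) = sqrt(7680 - 419/2) = sqrt(14941/2) = sqrt(29882)/2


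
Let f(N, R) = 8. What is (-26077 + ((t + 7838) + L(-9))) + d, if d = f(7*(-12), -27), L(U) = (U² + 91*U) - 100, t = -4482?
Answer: -23551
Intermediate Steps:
L(U) = -100 + U² + 91*U
d = 8
(-26077 + ((t + 7838) + L(-9))) + d = (-26077 + ((-4482 + 7838) + (-100 + (-9)² + 91*(-9)))) + 8 = (-26077 + (3356 + (-100 + 81 - 819))) + 8 = (-26077 + (3356 - 838)) + 8 = (-26077 + 2518) + 8 = -23559 + 8 = -23551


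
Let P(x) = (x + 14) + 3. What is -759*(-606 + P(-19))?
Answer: 461472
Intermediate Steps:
P(x) = 17 + x (P(x) = (14 + x) + 3 = 17 + x)
-759*(-606 + P(-19)) = -759*(-606 + (17 - 19)) = -759*(-606 - 2) = -759*(-608) = 461472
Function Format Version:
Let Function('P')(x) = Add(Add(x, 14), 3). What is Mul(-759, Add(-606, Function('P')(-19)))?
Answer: 461472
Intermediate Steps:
Function('P')(x) = Add(17, x) (Function('P')(x) = Add(Add(14, x), 3) = Add(17, x))
Mul(-759, Add(-606, Function('P')(-19))) = Mul(-759, Add(-606, Add(17, -19))) = Mul(-759, Add(-606, -2)) = Mul(-759, -608) = 461472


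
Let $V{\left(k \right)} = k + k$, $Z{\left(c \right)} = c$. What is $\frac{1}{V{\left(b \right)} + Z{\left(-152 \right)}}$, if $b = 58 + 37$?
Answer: $\frac{1}{38} \approx 0.026316$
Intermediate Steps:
$b = 95$
$V{\left(k \right)} = 2 k$
$\frac{1}{V{\left(b \right)} + Z{\left(-152 \right)}} = \frac{1}{2 \cdot 95 - 152} = \frac{1}{190 - 152} = \frac{1}{38}$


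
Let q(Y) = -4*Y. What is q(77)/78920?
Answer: -77/19730 ≈ -0.0039027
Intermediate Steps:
q(77)/78920 = -4*77/78920 = -308*1/78920 = -77/19730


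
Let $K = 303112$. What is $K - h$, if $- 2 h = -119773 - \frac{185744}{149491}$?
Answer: $\frac{72719860697}{298982} \approx 2.4323 \cdot 10^{5}$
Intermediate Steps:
$h = \frac{17905171287}{298982}$ ($h = - \frac{-119773 - \frac{185744}{149491}}{2} = \left(- \frac{1}{2}\right) \left(- \frac{17905171287}{149491}\right) = \frac{17905171287}{298982} \approx 59887.0$)
$K - h = 303112 - \frac{17905171287}{298982} = \frac{72719860697}{298982}$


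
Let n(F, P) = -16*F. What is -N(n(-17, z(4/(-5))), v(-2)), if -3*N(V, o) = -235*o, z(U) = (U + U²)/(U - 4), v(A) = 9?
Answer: -705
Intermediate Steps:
z(U) = (U + U²)/(-4 + U)
N(V, o) = 235*o/3 (N(V, o) = -(-235)*o/3 = 235*o/3)
-N(n(-17, z(4/(-5))), v(-2)) = -235*9/3 = -1*705 = -705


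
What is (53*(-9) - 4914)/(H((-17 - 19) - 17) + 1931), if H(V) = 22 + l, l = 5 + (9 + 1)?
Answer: -1797/656 ≈ -2.7393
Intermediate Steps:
l = 15 (l = 5 + 10 = 15)
H(V) = 37 (H(V) = 22 + 15 = 37)
(53*(-9) - 4914)/(H((-17 - 19) - 17) + 1931) = (53*(-9) - 4914)/(37 + 1931) = (-477 - 4914)/1968 = -5391*1/1968 = -1797/656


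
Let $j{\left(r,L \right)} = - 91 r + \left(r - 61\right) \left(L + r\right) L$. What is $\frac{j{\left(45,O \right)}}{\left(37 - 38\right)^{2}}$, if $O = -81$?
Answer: $-50751$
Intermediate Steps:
$j{\left(r,L \right)} = - 91 r + L \left(-61 + r\right) \left(L + r\right)$ ($j{\left(r,L \right)} = - 91 r + \left(-61 + r\right) \left(L + r\right) L = - 91 r + L \left(-61 + r\right) \left(L + r\right)$)
$\frac{j{\left(45,O \right)}}{\left(37 - 38\right)^{2}} = \frac{\left(-91\right) 45 - 61 \left(-81\right)^{2} - 81 \cdot 45^{2} + 45 \left(-81\right)^{2} - \left(-4941\right) 45}{\left(37 - 38\right)^{2}} = \frac{-4095 - 400221 - 164025 + 45 \cdot 6561 + 222345}{\left(-1\right)^{2}} = \frac{-4095 - 400221 - 164025 + 295245 + 222345}{1} = \left(-50751\right) 1 = -50751$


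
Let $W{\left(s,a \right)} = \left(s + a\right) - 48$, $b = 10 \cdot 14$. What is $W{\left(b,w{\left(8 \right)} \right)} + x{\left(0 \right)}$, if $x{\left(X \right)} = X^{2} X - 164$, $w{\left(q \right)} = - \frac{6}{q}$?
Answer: $- \frac{291}{4} \approx -72.75$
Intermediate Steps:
$x{\left(X \right)} = -164 + X^{3}$ ($x{\left(X \right)} = X^{3} - 164 = -164 + X^{3}$)
$b = 140$
$W{\left(s,a \right)} = -48 + a + s$ ($W{\left(s,a \right)} = \left(a + s\right) - 48 = -48 + a + s$)
$W{\left(b,w{\left(8 \right)} \right)} + x{\left(0 \right)} = \left(-48 - \frac{6}{8} + 140\right) - \left(164 - 0^{3}\right) = \left(-48 - \frac{3}{4} + 140\right) + \left(-164 + 0\right) = \left(-48 - \frac{3}{4} + 140\right) - 164 = \frac{365}{4} - 164 = - \frac{291}{4}$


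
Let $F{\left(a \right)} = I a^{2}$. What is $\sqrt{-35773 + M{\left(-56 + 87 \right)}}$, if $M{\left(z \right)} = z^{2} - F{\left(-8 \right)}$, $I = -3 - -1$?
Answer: $2 i \sqrt{8671} \approx 186.24 i$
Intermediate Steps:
$I = -2$ ($I = -3 + 1 = -2$)
$F{\left(a \right)} = - 2 a^{2}$
$M{\left(z \right)} = 128 + z^{2}$ ($M{\left(z \right)} = z^{2} - - 2 \left(-8\right)^{2} = z^{2} - \left(-2\right) 64 = z^{2} - -128 = z^{2} + 128 = 128 + z^{2}$)
$\sqrt{-35773 + M{\left(-56 + 87 \right)}} = \sqrt{-35773 + \left(128 + \left(-56 + 87\right)^{2}\right)} = \sqrt{-35773 + \left(128 + 31^{2}\right)} = \sqrt{-35773 + \left(128 + 961\right)} = \sqrt{-35773 + 1089} = \sqrt{-34684} = 2 i \sqrt{8671}$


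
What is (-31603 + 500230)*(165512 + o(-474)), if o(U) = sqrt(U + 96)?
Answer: 77563392024 + 1405881*I*sqrt(42) ≈ 7.7563e+10 + 9.1112e+6*I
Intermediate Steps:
o(U) = sqrt(96 + U)
(-31603 + 500230)*(165512 + o(-474)) = (-31603 + 500230)*(165512 + sqrt(96 - 474)) = 468627*(165512 + sqrt(-378)) = 468627*(165512 + 3*I*sqrt(42)) = 77563392024 + 1405881*I*sqrt(42)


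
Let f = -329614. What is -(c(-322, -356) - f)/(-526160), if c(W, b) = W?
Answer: 82323/131540 ≈ 0.62584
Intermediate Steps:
-(c(-322, -356) - f)/(-526160) = -(-322 - 1*(-329614))/(-526160) = -(-322 + 329614)*(-1)/526160 = -329292*(-1)/526160 = -1*(-82323/131540) = 82323/131540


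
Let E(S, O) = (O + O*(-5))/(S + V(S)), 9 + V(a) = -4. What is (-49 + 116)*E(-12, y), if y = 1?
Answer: 268/25 ≈ 10.720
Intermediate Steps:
V(a) = -13 (V(a) = -9 - 4 = -13)
E(S, O) = -4*O/(-13 + S) (E(S, O) = (O + O*(-5))/(S - 13) = (O - 5*O)/(-13 + S) = (-4*O)/(-13 + S) = -4*O/(-13 + S))
(-49 + 116)*E(-12, y) = (-49 + 116)*(-4*1/(-13 - 12)) = 67*(-4*1/(-25)) = 67*(-4*1*(-1/25)) = 67*(4/25) = 268/25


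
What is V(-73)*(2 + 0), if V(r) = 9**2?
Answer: 162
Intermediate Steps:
V(r) = 81
V(-73)*(2 + 0) = 81*(2 + 0) = 81*2 = 162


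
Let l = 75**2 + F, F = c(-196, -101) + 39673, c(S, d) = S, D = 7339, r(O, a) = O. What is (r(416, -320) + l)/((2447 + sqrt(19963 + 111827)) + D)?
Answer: 74239858/15939001 - 22759*sqrt(131790)/47817003 ≈ 4.4850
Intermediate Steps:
F = 39477 (F = -196 + 39673 = 39477)
l = 45102 (l = 75**2 + 39477 = 5625 + 39477 = 45102)
(r(416, -320) + l)/((2447 + sqrt(19963 + 111827)) + D) = (416 + 45102)/((2447 + sqrt(19963 + 111827)) + 7339) = 45518/((2447 + sqrt(131790)) + 7339) = 45518/(9786 + sqrt(131790))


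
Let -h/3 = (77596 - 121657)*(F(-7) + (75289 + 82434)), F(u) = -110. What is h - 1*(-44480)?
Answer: 20833803659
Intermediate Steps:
h = 20833759179 (h = -3*(77596 - 121657)*(-110 + (75289 + 82434)) = -(-132183)*(-110 + 157723) = -(-132183)*157613 = -3*(-6944586393) = 20833759179)
h - 1*(-44480) = 20833759179 - 1*(-44480) = 20833759179 + 44480 = 20833803659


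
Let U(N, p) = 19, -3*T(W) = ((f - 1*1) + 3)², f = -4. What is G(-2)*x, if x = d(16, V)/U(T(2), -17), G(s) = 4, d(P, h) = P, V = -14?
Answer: 64/19 ≈ 3.3684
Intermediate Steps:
T(W) = -4/3 (T(W) = -((-4 - 1*1) + 3)²/3 = -((-4 - 1) + 3)²/3 = -(-5 + 3)²/3 = -⅓*(-2)² = -⅓*4 = -4/3)
x = 16/19 ≈ 0.84210
G(-2)*x = 4*(16/19) = 64/19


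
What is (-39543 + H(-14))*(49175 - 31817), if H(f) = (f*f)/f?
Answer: -686630406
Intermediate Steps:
H(f) = f (H(f) = f²/f = f)
(-39543 + H(-14))*(49175 - 31817) = (-39543 - 14)*(49175 - 31817) = -39557*17358 = -686630406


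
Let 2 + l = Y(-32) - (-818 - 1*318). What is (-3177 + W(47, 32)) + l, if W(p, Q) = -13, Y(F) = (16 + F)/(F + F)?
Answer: -8223/4 ≈ -2055.8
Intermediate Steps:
Y(F) = (16 + F)/(2*F) (Y(F) = (16 + F)/((2*F)) = (16 + F)*(1/(2*F)) = (16 + F)/(2*F))
l = 4537/4 (l = -2 + ((½)*(16 - 32)/(-32) - (-818 - 1*318)) = -2 + ((½)*(-1/32)*(-16) - (-818 - 318)) = -2 + (¼ - 1*(-1136)) = -2 + (¼ + 1136) = -2 + 4545/4 = 4537/4 ≈ 1134.3)
(-3177 + W(47, 32)) + l = (-3177 - 13) + 4537/4 = -3190 + 4537/4 = -8223/4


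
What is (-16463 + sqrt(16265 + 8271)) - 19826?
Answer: -36289 + 2*sqrt(6134) ≈ -36132.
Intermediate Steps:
(-16463 + sqrt(16265 + 8271)) - 19826 = (-16463 + sqrt(24536)) - 19826 = (-16463 + 2*sqrt(6134)) - 19826 = -36289 + 2*sqrt(6134)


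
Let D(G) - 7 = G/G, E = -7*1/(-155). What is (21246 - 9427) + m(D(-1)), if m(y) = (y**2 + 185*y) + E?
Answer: 2071272/155 ≈ 13363.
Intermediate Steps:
E = 7/155 (E = -7*(-1/155) = 7/155 ≈ 0.045161)
D(G) = 8 (D(G) = 7 + G/G = 7 + 1 = 8)
m(y) = 7/155 + y**2 + 185*y (m(y) = (y**2 + 185*y) + 7/155 = 7/155 + y**2 + 185*y)
(21246 - 9427) + m(D(-1)) = (21246 - 9427) + (7/155 + 8**2 + 185*8) = 11819 + (7/155 + 64 + 1480) = 11819 + 239327/155 = 2071272/155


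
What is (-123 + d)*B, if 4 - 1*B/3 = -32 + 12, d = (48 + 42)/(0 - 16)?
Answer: -9261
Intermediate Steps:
d = -45/8 (d = 90/(-16) = 90*(-1/16) = -45/8 ≈ -5.6250)
B = 72 (B = 12 - 3*(-32 + 12) = 12 - 3*(-20) = 12 + 60 = 72)
(-123 + d)*B = (-123 - 45/8)*72 = -1029/8*72 = -9261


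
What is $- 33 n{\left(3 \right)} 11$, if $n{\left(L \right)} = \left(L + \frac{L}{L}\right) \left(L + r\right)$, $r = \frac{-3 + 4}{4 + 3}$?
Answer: $- \frac{31944}{7} \approx -4563.4$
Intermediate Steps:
$r = \frac{1}{7}$ ($r = 1 \cdot \frac{1}{7} = \frac{1}{7} \approx 0.14286$)
$n{\left(L \right)} = \left(1 + L\right) \left(\frac{1}{7} + L\right)$ ($n{\left(L \right)} = \left(L + \frac{L}{L}\right) \left(L + \frac{1}{7}\right) = \left(L + 1\right) \left(\frac{1}{7} + L\right) = \left(1 + L\right) \left(\frac{1}{7} + L\right)$)
$- 33 n{\left(3 \right)} 11 = - 33 \left(\frac{1}{7} + 3^{2} + \frac{8}{7} \cdot 3\right) 11 = - 33 \left(\frac{1}{7} + 9 + \frac{24}{7}\right) 11 = \left(-33\right) \frac{88}{7} \cdot 11 = \left(- \frac{2904}{7}\right) 11 = - \frac{31944}{7}$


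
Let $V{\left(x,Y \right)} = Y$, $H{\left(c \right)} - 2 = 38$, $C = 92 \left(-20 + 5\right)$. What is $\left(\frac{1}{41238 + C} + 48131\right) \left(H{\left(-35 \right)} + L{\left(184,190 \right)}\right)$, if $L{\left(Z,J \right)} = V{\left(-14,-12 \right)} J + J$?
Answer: $- \frac{1966365533975}{19929} \approx -9.8669 \cdot 10^{7}$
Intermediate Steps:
$C = -1380$ ($C = 92 \left(-15\right) = -1380$)
$H{\left(c \right)} = 40$ ($H{\left(c \right)} = 2 + 38 = 40$)
$L{\left(Z,J \right)} = - 11 J$ ($L{\left(Z,J \right)} = - 12 J + J = - 11 J$)
$\left(\frac{1}{41238 + C} + 48131\right) \left(H{\left(-35 \right)} + L{\left(184,190 \right)}\right) = \left(\frac{1}{41238 - 1380} + 48131\right) \left(40 - 2090\right) = \left(\frac{1}{39858} + 48131\right) \left(40 - 2090\right) = \left(\frac{1}{39858} + 48131\right) \left(-2050\right) = \frac{1918405399}{39858} \left(-2050\right) = - \frac{1966365533975}{19929}$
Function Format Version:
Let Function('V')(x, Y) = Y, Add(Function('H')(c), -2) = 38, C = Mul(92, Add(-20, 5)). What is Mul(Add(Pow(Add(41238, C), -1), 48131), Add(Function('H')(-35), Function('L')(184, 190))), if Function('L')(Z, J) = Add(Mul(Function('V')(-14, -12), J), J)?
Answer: Rational(-1966365533975, 19929) ≈ -9.8669e+7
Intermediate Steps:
C = -1380 (C = Mul(92, -15) = -1380)
Function('H')(c) = 40 (Function('H')(c) = Add(2, 38) = 40)
Function('L')(Z, J) = Mul(-11, J) (Function('L')(Z, J) = Add(Mul(-12, J), J) = Mul(-11, J))
Mul(Add(Pow(Add(41238, C), -1), 48131), Add(Function('H')(-35), Function('L')(184, 190))) = Mul(Add(Pow(Add(41238, -1380), -1), 48131), Add(40, Mul(-11, 190))) = Mul(Add(Pow(39858, -1), 48131), Add(40, -2090)) = Mul(Add(Rational(1, 39858), 48131), -2050) = Mul(Rational(1918405399, 39858), -2050) = Rational(-1966365533975, 19929)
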